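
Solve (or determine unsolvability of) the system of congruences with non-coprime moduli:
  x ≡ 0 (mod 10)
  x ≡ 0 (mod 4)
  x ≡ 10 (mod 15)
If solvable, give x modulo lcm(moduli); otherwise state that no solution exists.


Moduli 10, 4, 15 are not pairwise coprime, so CRT works modulo lcm(m_i) when all pairwise compatibility conditions hold.
Pairwise compatibility: gcd(m_i, m_j) must divide a_i - a_j for every pair.
Merge one congruence at a time:
  Start: x ≡ 0 (mod 10).
  Combine with x ≡ 0 (mod 4): gcd(10, 4) = 2; 0 - 0 = 0, which IS divisible by 2, so compatible.
    Write x = 0 + 10·t and substitute into x ≡ 0 (mod 4): 10·t ≡ 0 − 0 = 0 (mod 4).
    Divide the congruence (and modulus) by g = 2: 5·t ≡ 0 (mod 2).
    Reduce coefficients mod 2: 1·t ≡ 0 (mod 2).
    So t ≡ 0 (mod 2).
    Then x = 0 + 10·0 = 0, valid modulo lcm(10, 4) = 20: x ≡ 0 (mod 20).
  Combine with x ≡ 10 (mod 15): gcd(20, 15) = 5; 10 - 0 = 10, which IS divisible by 5, so compatible.
    Write x = 0 + 20·t and substitute into x ≡ 10 (mod 15): 20·t ≡ 10 − 0 = 10 (mod 15).
    Divide the congruence (and modulus) by g = 5: 4·t ≡ 2 (mod 3).
    Reduce coefficients mod 3: 1·t ≡ 2 (mod 3).
    So t ≡ 2 (mod 3).
    Then x = 0 + 20·2 = 40, valid modulo lcm(20, 15) = 60: x ≡ 40 (mod 60).
Verify: 40 mod 10 = 0, 40 mod 4 = 0, 40 mod 15 = 10.

x ≡ 40 (mod 60).


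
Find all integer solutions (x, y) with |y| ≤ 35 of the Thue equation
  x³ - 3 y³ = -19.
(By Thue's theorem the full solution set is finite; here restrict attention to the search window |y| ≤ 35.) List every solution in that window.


The equation is x³ - 3y³ = -19. For fixed y, x³ = 3·y³ − 19, so a solution requires the RHS to be a perfect cube.
Strategy: iterate y from -35 to 35, compute RHS = 3·y³ − 19, and check whether it is a (positive or negative) perfect cube.
Check small values of y:
  y = 0: RHS = -19 is not a perfect cube.
  y = 1: RHS = -16 is not a perfect cube.
  y = -1: RHS = -22 is not a perfect cube.
  y = 2: RHS = 5 is not a perfect cube.
  y = -2: RHS = -43 is not a perfect cube.
  y = 3: RHS = 62 is not a perfect cube.
  y = -3: RHS = -100 is not a perfect cube.
Continuing the search up to |y| = 35 finds no solutions either.
No (x, y) in the scanned range satisfies the equation.

No integer solutions with |y| ≤ 35.


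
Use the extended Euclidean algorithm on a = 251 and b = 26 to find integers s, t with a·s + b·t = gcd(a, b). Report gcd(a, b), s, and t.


Euclidean algorithm on (251, 26) — divide until remainder is 0:
  251 = 9 · 26 + 17
  26 = 1 · 17 + 9
  17 = 1 · 9 + 8
  9 = 1 · 8 + 1
  8 = 8 · 1 + 0
gcd(251, 26) = 1.
Track Bezout coefficients alongside the remainders: start with r₀ = 251 = a·1 + b·0 (s = 1, t = 0) and r₁ = 26 = a·0 + b·1 (s = 0, t = 1); each new remainder r_{k+1} = r_{k-1} − q_k·r_k inherits s_{k+1} = s_{k-1} − q_k·s_k, t_{k+1} = t_{k-1} − q_k·t_k, so r_k = a·s_k + b·t_k at every step:
  q = 9: r = 17, s = 1 − 9·0 = 1, t = 0 − 9·1 = -9  (check: 251·1 + 26·(-9) = 17)
  q = 1: r = 9, s = 0 − 1·1 = -1, t = 1 − 1·(-9) = 10  (check: 251·(-1) + 26·10 = 9)
  q = 1: r = 8, s = 1 − 1·(-1) = 2, t = -9 − 1·10 = -19  (check: 251·2 + 26·(-19) = 8)
  q = 1: r = 1, s = -1 − 1·2 = -3, t = 10 − 1·(-19) = 29  (check: 251·(-3) + 26·29 = 1)
The row with r = 1 (the gcd) gives the Bezout coefficients s = -3, t = 29.
Result: 251 · (-3) + 26 · (29) = 1.

gcd(251, 26) = 1; s = -3, t = 29 (check: 251·(-3) + 26·29 = 1).


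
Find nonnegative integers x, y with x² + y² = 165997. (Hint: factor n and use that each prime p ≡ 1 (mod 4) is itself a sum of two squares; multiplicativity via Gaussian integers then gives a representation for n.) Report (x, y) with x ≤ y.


Step 1: Factor n = 165997 = 13 · 113^2.
Step 2: Check the mod-4 condition on each prime factor: 13 ≡ 1 (mod 4), exponent 1; 113 ≡ 1 (mod 4), exponent 2.
All primes ≡ 3 (mod 4) appear to even exponent (or don't appear), so by the two-squares theorem n IS expressible as a sum of two squares.
Step 3: Build a representation. Here n = 13 · 113 · 113 is a product of primes ≡ 1 (mod 4). Each prime p ≡ 1 (mod 4) is itself a sum of two squares; find a² by testing p − a² for a perfect square:
  13: 13 − 1² = 12, 13 − 2² = 9 = 3² ⇒ 13 = 2² + 3².
  113: 113 − 1² = 112, 113 − 2² = 109, 113 − 3² = 104, 113 − 4² = 97, 113 − 5² = 88, 113 − 6² = 77, 113 − 7² = 64 = 8² ⇒ 113 = 7² + 8².
  Combine using the Brahmagupta–Fibonacci identity (a² + b²)(c² + d²) = (ac − bd)² + (ad + bc)² = (ac + bd)² + (ad − bc)²:
  13 · 113 = 1469: from (2² + 3²)(7² + 8²), take (2·7 − 3·8, 2·8 + 3·7) = (14 − 24, 16 + 21) = (-10, 37); dropping signs (only squares matter) gives (10, 37); check 10² + 37² = 100 + 1369 = 1469 ✓.
  1469 · 113 = 165997: from (10² + 37²)(7² + 8²), take (10·7 − 37·8, 10·8 + 37·7) = (70 − 296, 80 + 259) = (-226, 339); dropping signs (only squares matter) gives (226, 339); check 226² + 339² = 51076 + 114921 = 165997 ✓.
Step 4: Order so x ≤ y and verify: 226² + 339² = 51076 + 114921 = 165997 = n. ✓

n = 165997 = 226² + 339² (one valid representation with x ≤ y).


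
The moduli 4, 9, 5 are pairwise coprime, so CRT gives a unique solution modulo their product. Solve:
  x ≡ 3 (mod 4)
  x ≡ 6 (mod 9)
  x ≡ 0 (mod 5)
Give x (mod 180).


Moduli 4, 9, 5 are pairwise coprime; by CRT there is a unique solution modulo M = 4 · 9 · 5 = 180.
Solve pairwise, accumulating the modulus:
  Start with x ≡ 3 (mod 4).
  Combine with x ≡ 6 (mod 9): since gcd(4, 9) = 1, we get a unique residue mod 36.
    Write x = 3 + 4·t and substitute into x ≡ 6 (mod 9): 4·t ≡ 6 − 3 = 3 (mod 9).
    The inverse of 4 mod 9 is 7 (since 4·7 = 28 = 3·9 + 1), so t ≡ 7·3 = 21 ≡ 3 (mod 9).
    Then x = 3 + 4·3 = 15, valid modulo lcm(4, 9) = 36: x ≡ 15 (mod 36).
  Combine with x ≡ 0 (mod 5): since gcd(36, 5) = 1, we get a unique residue mod 180.
    Write x = 15 + 36·t and substitute into x ≡ 0 (mod 5): 36·t ≡ 0 − 15 = -15 (mod 5).
    Reduce coefficients mod 5: 1·t ≡ 0 (mod 5).
    So t ≡ 0 (mod 5).
    Then x = 15 + 36·0 = 15, valid modulo lcm(36, 5) = 180: x ≡ 15 (mod 180).
Verify: 15 mod 4 = 3 ✓, 15 mod 9 = 6 ✓, 15 mod 5 = 0 ✓.

x ≡ 15 (mod 180).


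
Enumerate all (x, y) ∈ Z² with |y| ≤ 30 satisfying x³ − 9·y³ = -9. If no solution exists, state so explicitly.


The equation is x³ - 9y³ = -9. For fixed y, x³ = 9·y³ − 9, so a solution requires the RHS to be a perfect cube.
Strategy: iterate y from -30 to 30, compute RHS = 9·y³ − 9, and check whether it is a (positive or negative) perfect cube.
Check small values of y:
  y = 0: RHS = -9 is not a perfect cube.
  y = 1: RHS = 0 = (0)³ ⇒ x = 0 works.
  y = -1: RHS = -18 is not a perfect cube.
  y = 2: RHS = 63 is not a perfect cube.
  y = -2: RHS = -81 is not a perfect cube.
  y = 3: RHS = 234 is not a perfect cube.
  y = -3: RHS = -252 is not a perfect cube.
Continuing the search up to |y| = 30 finds no further solutions beyond those listed.
Collected solutions: (0, 1).

Solutions (with |y| ≤ 30): (0, 1).


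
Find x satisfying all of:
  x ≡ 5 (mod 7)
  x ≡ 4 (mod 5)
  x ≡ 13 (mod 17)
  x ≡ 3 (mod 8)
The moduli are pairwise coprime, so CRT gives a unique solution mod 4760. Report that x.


Product of moduli M = 7 · 5 · 17 · 8 = 4760.
Merge one congruence at a time:
  Start: x ≡ 5 (mod 7).
  Combine with x ≡ 4 (mod 5); new modulus lcm = 35.
    Write x = 5 + 7·t and substitute into x ≡ 4 (mod 5): 7·t ≡ 4 − 5 = -1 (mod 5).
    Reduce coefficients mod 5: 2·t ≡ 4 (mod 5).
    The inverse of 2 mod 5 is 3 (since 2·3 = 6 = 1·5 + 1), so t ≡ 3·4 = 12 ≡ 2 (mod 5).
    Then x = 5 + 7·2 = 19, valid modulo lcm(7, 5) = 35: x ≡ 19 (mod 35).
  Combine with x ≡ 13 (mod 17); new modulus lcm = 595.
    Write x = 19 + 35·t and substitute into x ≡ 13 (mod 17): 35·t ≡ 13 − 19 = -6 (mod 17).
    Reduce coefficients mod 17: 1·t ≡ 11 (mod 17).
    So t ≡ 11 (mod 17).
    Then x = 19 + 35·11 = 404, valid modulo lcm(35, 17) = 595: x ≡ 404 (mod 595).
  Combine with x ≡ 3 (mod 8); new modulus lcm = 4760.
    Write x = 404 + 595·t and substitute into x ≡ 3 (mod 8): 595·t ≡ 3 − 404 = -401 (mod 8).
    Reduce coefficients mod 8: 3·t ≡ 7 (mod 8).
    The inverse of 3 mod 8 is 3 (since 3·3 = 9 = 1·8 + 1), so t ≡ 3·7 = 21 ≡ 5 (mod 8).
    Then x = 404 + 595·5 = 3379, valid modulo lcm(595, 8) = 4760: x ≡ 3379 (mod 4760).
Verify against each original: 3379 mod 7 = 5, 3379 mod 5 = 4, 3379 mod 17 = 13, 3379 mod 8 = 3.

x ≡ 3379 (mod 4760).


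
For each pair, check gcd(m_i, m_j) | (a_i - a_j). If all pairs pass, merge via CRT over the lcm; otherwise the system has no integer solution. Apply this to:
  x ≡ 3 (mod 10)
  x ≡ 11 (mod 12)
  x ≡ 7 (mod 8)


Moduli 10, 12, 8 are not pairwise coprime, so CRT works modulo lcm(m_i) when all pairwise compatibility conditions hold.
Pairwise compatibility: gcd(m_i, m_j) must divide a_i - a_j for every pair.
Merge one congruence at a time:
  Start: x ≡ 3 (mod 10).
  Combine with x ≡ 11 (mod 12): gcd(10, 12) = 2; 11 - 3 = 8, which IS divisible by 2, so compatible.
    Write x = 3 + 10·t and substitute into x ≡ 11 (mod 12): 10·t ≡ 11 − 3 = 8 (mod 12).
    Divide the congruence (and modulus) by g = 2: 5·t ≡ 4 (mod 6).
    The inverse of 5 mod 6 is 5 (since 5·5 = 25 = 4·6 + 1), so t ≡ 5·4 = 20 ≡ 2 (mod 6).
    Then x = 3 + 10·2 = 23, valid modulo lcm(10, 12) = 60: x ≡ 23 (mod 60).
  Combine with x ≡ 7 (mod 8): gcd(60, 8) = 4; 7 - 23 = -16, which IS divisible by 4, so compatible.
    Write x = 23 + 60·t and substitute into x ≡ 7 (mod 8): 60·t ≡ 7 − 23 = -16 (mod 8).
    Divide the congruence (and modulus) by g = 4: 15·t ≡ -4 (mod 2).
    Reduce coefficients mod 2: 1·t ≡ 0 (mod 2).
    So t ≡ 0 (mod 2).
    Then x = 23 + 60·0 = 23, valid modulo lcm(60, 8) = 120: x ≡ 23 (mod 120).
Verify: 23 mod 10 = 3, 23 mod 12 = 11, 23 mod 8 = 7.

x ≡ 23 (mod 120).


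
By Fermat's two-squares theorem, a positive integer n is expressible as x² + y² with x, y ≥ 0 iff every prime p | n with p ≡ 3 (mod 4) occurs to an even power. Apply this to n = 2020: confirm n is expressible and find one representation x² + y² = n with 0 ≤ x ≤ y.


Step 1: Factor n = 2020 = 2^2 · 5 · 101.
Step 2: Check the mod-4 condition on each prime factor: 2 = 2 (special); 5 ≡ 1 (mod 4), exponent 1; 101 ≡ 1 (mod 4), exponent 1.
All primes ≡ 3 (mod 4) appear to even exponent (or don't appear), so by the two-squares theorem n IS expressible as a sum of two squares.
Step 3: Build a representation. Group n = k² · m with k = 2 and m = 5 · 101 = 505 (a product of primes ≡ 1 (mod 4)); a representation of m scales to one of n via (k·x)² + (k·y)² = k²(x² + y²). Each prime p ≡ 1 (mod 4) is itself a sum of two squares; find a² by testing p − a² for a perfect square:
  5: 5 − 1² = 4 = 2² ⇒ 5 = 1² + 2².
  101: 101 − 1² = 100 = 10² ⇒ 101 = 1² + 10².
  Combine using the Brahmagupta–Fibonacci identity (a² + b²)(c² + d²) = (ac − bd)² + (ad + bc)² = (ac + bd)² + (ad − bc)²:
  5 · 101 = 505: from (1² + 2²)(1² + 10²), take (1·1 − 2·10, 1·10 + 2·1) = (1 − 20, 10 + 2) = (-19, 12); dropping signs (only squares matter) gives (19, 12); check 19² + 12² = 361 + 144 = 505 ✓.
  Scale by k = 2: (2·19, 2·12) = (38, 24).
Step 4: Order so x ≤ y and verify: 24² + 38² = 576 + 1444 = 2020 = n. ✓

n = 2020 = 24² + 38² (one valid representation with x ≤ y).


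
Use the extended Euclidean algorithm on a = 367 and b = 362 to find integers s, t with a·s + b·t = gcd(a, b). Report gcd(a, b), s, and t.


Euclidean algorithm on (367, 362) — divide until remainder is 0:
  367 = 1 · 362 + 5
  362 = 72 · 5 + 2
  5 = 2 · 2 + 1
  2 = 2 · 1 + 0
gcd(367, 362) = 1.
Track Bezout coefficients alongside the remainders: start with r₀ = 367 = a·1 + b·0 (s = 1, t = 0) and r₁ = 362 = a·0 + b·1 (s = 0, t = 1); each new remainder r_{k+1} = r_{k-1} − q_k·r_k inherits s_{k+1} = s_{k-1} − q_k·s_k, t_{k+1} = t_{k-1} − q_k·t_k, so r_k = a·s_k + b·t_k at every step:
  q = 1: r = 5, s = 1 − 1·0 = 1, t = 0 − 1·1 = -1  (check: 367·1 + 362·(-1) = 5)
  q = 72: r = 2, s = 0 − 72·1 = -72, t = 1 − 72·(-1) = 73  (check: 367·(-72) + 362·73 = 2)
  q = 2: r = 1, s = 1 − 2·(-72) = 145, t = -1 − 2·73 = -147  (check: 367·145 + 362·(-147) = 1)
The row with r = 1 (the gcd) gives the Bezout coefficients s = 145, t = -147.
Result: 367 · (145) + 362 · (-147) = 1.

gcd(367, 362) = 1; s = 145, t = -147 (check: 367·145 + 362·(-147) = 1).


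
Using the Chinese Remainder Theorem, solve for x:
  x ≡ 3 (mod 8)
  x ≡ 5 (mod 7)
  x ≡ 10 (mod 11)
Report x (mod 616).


Moduli 8, 7, 11 are pairwise coprime; by CRT there is a unique solution modulo M = 8 · 7 · 11 = 616.
Solve pairwise, accumulating the modulus:
  Start with x ≡ 3 (mod 8).
  Combine with x ≡ 5 (mod 7): since gcd(8, 7) = 1, we get a unique residue mod 56.
    Write x = 3 + 8·t and substitute into x ≡ 5 (mod 7): 8·t ≡ 5 − 3 = 2 (mod 7).
    Reduce coefficients mod 7: 1·t ≡ 2 (mod 7).
    So t ≡ 2 (mod 7).
    Then x = 3 + 8·2 = 19, valid modulo lcm(8, 7) = 56: x ≡ 19 (mod 56).
  Combine with x ≡ 10 (mod 11): since gcd(56, 11) = 1, we get a unique residue mod 616.
    Write x = 19 + 56·t and substitute into x ≡ 10 (mod 11): 56·t ≡ 10 − 19 = -9 (mod 11).
    Reduce coefficients mod 11: 1·t ≡ 2 (mod 11).
    So t ≡ 2 (mod 11).
    Then x = 19 + 56·2 = 131, valid modulo lcm(56, 11) = 616: x ≡ 131 (mod 616).
Verify: 131 mod 8 = 3 ✓, 131 mod 7 = 5 ✓, 131 mod 11 = 10 ✓.

x ≡ 131 (mod 616).


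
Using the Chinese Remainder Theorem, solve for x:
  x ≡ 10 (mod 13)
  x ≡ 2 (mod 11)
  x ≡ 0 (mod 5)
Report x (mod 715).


Moduli 13, 11, 5 are pairwise coprime; by CRT there is a unique solution modulo M = 13 · 11 · 5 = 715.
Solve pairwise, accumulating the modulus:
  Start with x ≡ 10 (mod 13).
  Combine with x ≡ 2 (mod 11): since gcd(13, 11) = 1, we get a unique residue mod 143.
    Write x = 10 + 13·t and substitute into x ≡ 2 (mod 11): 13·t ≡ 2 − 10 = -8 (mod 11).
    Reduce coefficients mod 11: 2·t ≡ 3 (mod 11).
    The inverse of 2 mod 11 is 6 (since 2·6 = 12 = 1·11 + 1), so t ≡ 6·3 = 18 ≡ 7 (mod 11).
    Then x = 10 + 13·7 = 101, valid modulo lcm(13, 11) = 143: x ≡ 101 (mod 143).
  Combine with x ≡ 0 (mod 5): since gcd(143, 5) = 1, we get a unique residue mod 715.
    Write x = 101 + 143·t and substitute into x ≡ 0 (mod 5): 143·t ≡ 0 − 101 = -101 (mod 5).
    Reduce coefficients mod 5: 3·t ≡ 4 (mod 5).
    The inverse of 3 mod 5 is 2 (since 3·2 = 6 = 1·5 + 1), so t ≡ 2·4 = 8 ≡ 3 (mod 5).
    Then x = 101 + 143·3 = 530, valid modulo lcm(143, 5) = 715: x ≡ 530 (mod 715).
Verify: 530 mod 13 = 10 ✓, 530 mod 11 = 2 ✓, 530 mod 5 = 0 ✓.

x ≡ 530 (mod 715).


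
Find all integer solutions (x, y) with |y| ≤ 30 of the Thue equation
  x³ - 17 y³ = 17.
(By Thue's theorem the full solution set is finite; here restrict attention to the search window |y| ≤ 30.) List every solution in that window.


The equation is x³ - 17y³ = 17. For fixed y, x³ = 17·y³ + 17, so a solution requires the RHS to be a perfect cube.
Strategy: iterate y from -30 to 30, compute RHS = 17·y³ + 17, and check whether it is a (positive or negative) perfect cube.
Check small values of y:
  y = 0: RHS = 17 is not a perfect cube.
  y = 1: RHS = 34 is not a perfect cube.
  y = -1: RHS = 0 = (0)³ ⇒ x = 0 works.
  y = 2: RHS = 153 is not a perfect cube.
  y = -2: RHS = -119 is not a perfect cube.
  y = 3: RHS = 476 is not a perfect cube.
  y = -3: RHS = -442 is not a perfect cube.
Continuing the search up to |y| = 30 finds no further solutions beyond those listed.
Collected solutions: (0, -1).

Solutions (with |y| ≤ 30): (0, -1).


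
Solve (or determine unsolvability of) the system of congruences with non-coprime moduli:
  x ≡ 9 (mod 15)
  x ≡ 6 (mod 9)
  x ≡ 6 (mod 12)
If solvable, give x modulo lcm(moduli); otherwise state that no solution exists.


Moduli 15, 9, 12 are not pairwise coprime, so CRT works modulo lcm(m_i) when all pairwise compatibility conditions hold.
Pairwise compatibility: gcd(m_i, m_j) must divide a_i - a_j for every pair.
Merge one congruence at a time:
  Start: x ≡ 9 (mod 15).
  Combine with x ≡ 6 (mod 9): gcd(15, 9) = 3; 6 - 9 = -3, which IS divisible by 3, so compatible.
    Write x = 9 + 15·t and substitute into x ≡ 6 (mod 9): 15·t ≡ 6 − 9 = -3 (mod 9).
    Divide the congruence (and modulus) by g = 3: 5·t ≡ -1 (mod 3).
    Reduce coefficients mod 3: 2·t ≡ 2 (mod 3).
    The inverse of 2 mod 3 is 2 (since 2·2 = 4 = 1·3 + 1), so t ≡ 2·2 = 4 ≡ 1 (mod 3).
    Then x = 9 + 15·1 = 24, valid modulo lcm(15, 9) = 45: x ≡ 24 (mod 45).
  Combine with x ≡ 6 (mod 12): gcd(45, 12) = 3; 6 - 24 = -18, which IS divisible by 3, so compatible.
    Write x = 24 + 45·t and substitute into x ≡ 6 (mod 12): 45·t ≡ 6 − 24 = -18 (mod 12).
    Divide the congruence (and modulus) by g = 3: 15·t ≡ -6 (mod 4).
    Reduce coefficients mod 4: 3·t ≡ 2 (mod 4).
    The inverse of 3 mod 4 is 3 (since 3·3 = 9 = 2·4 + 1), so t ≡ 3·2 = 6 ≡ 2 (mod 4).
    Then x = 24 + 45·2 = 114, valid modulo lcm(45, 12) = 180: x ≡ 114 (mod 180).
Verify: 114 mod 15 = 9, 114 mod 9 = 6, 114 mod 12 = 6.

x ≡ 114 (mod 180).


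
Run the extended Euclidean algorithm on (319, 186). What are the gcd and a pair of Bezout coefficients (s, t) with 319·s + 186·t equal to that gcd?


Euclidean algorithm on (319, 186) — divide until remainder is 0:
  319 = 1 · 186 + 133
  186 = 1 · 133 + 53
  133 = 2 · 53 + 27
  53 = 1 · 27 + 26
  27 = 1 · 26 + 1
  26 = 26 · 1 + 0
gcd(319, 186) = 1.
Track Bezout coefficients alongside the remainders: start with r₀ = 319 = a·1 + b·0 (s = 1, t = 0) and r₁ = 186 = a·0 + b·1 (s = 0, t = 1); each new remainder r_{k+1} = r_{k-1} − q_k·r_k inherits s_{k+1} = s_{k-1} − q_k·s_k, t_{k+1} = t_{k-1} − q_k·t_k, so r_k = a·s_k + b·t_k at every step:
  q = 1: r = 133, s = 1 − 1·0 = 1, t = 0 − 1·1 = -1  (check: 319·1 + 186·(-1) = 133)
  q = 1: r = 53, s = 0 − 1·1 = -1, t = 1 − 1·(-1) = 2  (check: 319·(-1) + 186·2 = 53)
  q = 2: r = 27, s = 1 − 2·(-1) = 3, t = -1 − 2·2 = -5  (check: 319·3 + 186·(-5) = 27)
  q = 1: r = 26, s = -1 − 1·3 = -4, t = 2 − 1·(-5) = 7  (check: 319·(-4) + 186·7 = 26)
  q = 1: r = 1, s = 3 − 1·(-4) = 7, t = -5 − 1·7 = -12  (check: 319·7 + 186·(-12) = 1)
The row with r = 1 (the gcd) gives the Bezout coefficients s = 7, t = -12.
Result: 319 · (7) + 186 · (-12) = 1.

gcd(319, 186) = 1; s = 7, t = -12 (check: 319·7 + 186·(-12) = 1).


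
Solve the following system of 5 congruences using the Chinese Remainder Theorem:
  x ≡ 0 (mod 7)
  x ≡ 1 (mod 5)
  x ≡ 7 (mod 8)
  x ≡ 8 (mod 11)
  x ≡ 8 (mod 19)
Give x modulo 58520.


Product of moduli M = 7 · 5 · 8 · 11 · 19 = 58520.
Merge one congruence at a time:
  Start: x ≡ 0 (mod 7).
  Combine with x ≡ 1 (mod 5); new modulus lcm = 35.
    Write x = 0 + 7·t and substitute into x ≡ 1 (mod 5): 7·t ≡ 1 − 0 = 1 (mod 5).
    Reduce coefficients mod 5: 2·t ≡ 1 (mod 5).
    The inverse of 2 mod 5 is 3 (since 2·3 = 6 = 1·5 + 1), so t ≡ 3·1 = 3 ≡ 3 (mod 5).
    Then x = 0 + 7·3 = 21, valid modulo lcm(7, 5) = 35: x ≡ 21 (mod 35).
  Combine with x ≡ 7 (mod 8); new modulus lcm = 280.
    Write x = 21 + 35·t and substitute into x ≡ 7 (mod 8): 35·t ≡ 7 − 21 = -14 (mod 8).
    Reduce coefficients mod 8: 3·t ≡ 2 (mod 8).
    The inverse of 3 mod 8 is 3 (since 3·3 = 9 = 1·8 + 1), so t ≡ 3·2 = 6 ≡ 6 (mod 8).
    Then x = 21 + 35·6 = 231, valid modulo lcm(35, 8) = 280: x ≡ 231 (mod 280).
  Combine with x ≡ 8 (mod 11); new modulus lcm = 3080.
    Write x = 231 + 280·t and substitute into x ≡ 8 (mod 11): 280·t ≡ 8 − 231 = -223 (mod 11).
    Reduce coefficients mod 11: 5·t ≡ 8 (mod 11).
    The inverse of 5 mod 11 is 9 (since 5·9 = 45 = 4·11 + 1), so t ≡ 9·8 = 72 ≡ 6 (mod 11).
    Then x = 231 + 280·6 = 1911, valid modulo lcm(280, 11) = 3080: x ≡ 1911 (mod 3080).
  Combine with x ≡ 8 (mod 19); new modulus lcm = 58520.
    Write x = 1911 + 3080·t and substitute into x ≡ 8 (mod 19): 3080·t ≡ 8 − 1911 = -1903 (mod 19).
    Reduce coefficients mod 19: 2·t ≡ 16 (mod 19).
    The inverse of 2 mod 19 is 10 (since 2·10 = 20 = 1·19 + 1), so t ≡ 10·16 = 160 ≡ 8 (mod 19).
    Then x = 1911 + 3080·8 = 26551, valid modulo lcm(3080, 19) = 58520: x ≡ 26551 (mod 58520).
Verify against each original: 26551 mod 7 = 0, 26551 mod 5 = 1, 26551 mod 8 = 7, 26551 mod 11 = 8, 26551 mod 19 = 8.

x ≡ 26551 (mod 58520).


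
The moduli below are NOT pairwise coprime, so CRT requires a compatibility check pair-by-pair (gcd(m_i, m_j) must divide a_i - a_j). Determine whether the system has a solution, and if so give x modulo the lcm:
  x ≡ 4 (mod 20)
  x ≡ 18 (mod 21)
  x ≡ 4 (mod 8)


Moduli 20, 21, 8 are not pairwise coprime, so CRT works modulo lcm(m_i) when all pairwise compatibility conditions hold.
Pairwise compatibility: gcd(m_i, m_j) must divide a_i - a_j for every pair.
Merge one congruence at a time:
  Start: x ≡ 4 (mod 20).
  Combine with x ≡ 18 (mod 21): gcd(20, 21) = 1; 18 - 4 = 14, which IS divisible by 1, so compatible.
    Write x = 4 + 20·t and substitute into x ≡ 18 (mod 21): 20·t ≡ 18 − 4 = 14 (mod 21).
    The inverse of 20 mod 21 is 20 (since 20·20 = 400 = 19·21 + 1), so t ≡ 20·14 = 280 ≡ 7 (mod 21).
    Then x = 4 + 20·7 = 144, valid modulo lcm(20, 21) = 420: x ≡ 144 (mod 420).
  Combine with x ≡ 4 (mod 8): gcd(420, 8) = 4; 4 - 144 = -140, which IS divisible by 4, so compatible.
    Write x = 144 + 420·t and substitute into x ≡ 4 (mod 8): 420·t ≡ 4 − 144 = -140 (mod 8).
    Divide the congruence (and modulus) by g = 4: 105·t ≡ -35 (mod 2).
    Reduce coefficients mod 2: 1·t ≡ 1 (mod 2).
    So t ≡ 1 (mod 2).
    Then x = 144 + 420·1 = 564, valid modulo lcm(420, 8) = 840: x ≡ 564 (mod 840).
Verify: 564 mod 20 = 4, 564 mod 21 = 18, 564 mod 8 = 4.

x ≡ 564 (mod 840).


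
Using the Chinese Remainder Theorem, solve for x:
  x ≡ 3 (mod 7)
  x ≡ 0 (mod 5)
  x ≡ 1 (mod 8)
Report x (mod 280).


Moduli 7, 5, 8 are pairwise coprime; by CRT there is a unique solution modulo M = 7 · 5 · 8 = 280.
Solve pairwise, accumulating the modulus:
  Start with x ≡ 3 (mod 7).
  Combine with x ≡ 0 (mod 5): since gcd(7, 5) = 1, we get a unique residue mod 35.
    Write x = 3 + 7·t and substitute into x ≡ 0 (mod 5): 7·t ≡ 0 − 3 = -3 (mod 5).
    Reduce coefficients mod 5: 2·t ≡ 2 (mod 5).
    The inverse of 2 mod 5 is 3 (since 2·3 = 6 = 1·5 + 1), so t ≡ 3·2 = 6 ≡ 1 (mod 5).
    Then x = 3 + 7·1 = 10, valid modulo lcm(7, 5) = 35: x ≡ 10 (mod 35).
  Combine with x ≡ 1 (mod 8): since gcd(35, 8) = 1, we get a unique residue mod 280.
    Write x = 10 + 35·t and substitute into x ≡ 1 (mod 8): 35·t ≡ 1 − 10 = -9 (mod 8).
    Reduce coefficients mod 8: 3·t ≡ 7 (mod 8).
    The inverse of 3 mod 8 is 3 (since 3·3 = 9 = 1·8 + 1), so t ≡ 3·7 = 21 ≡ 5 (mod 8).
    Then x = 10 + 35·5 = 185, valid modulo lcm(35, 8) = 280: x ≡ 185 (mod 280).
Verify: 185 mod 7 = 3 ✓, 185 mod 5 = 0 ✓, 185 mod 8 = 1 ✓.

x ≡ 185 (mod 280).


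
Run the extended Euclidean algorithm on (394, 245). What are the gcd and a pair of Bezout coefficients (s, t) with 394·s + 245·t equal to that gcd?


Euclidean algorithm on (394, 245) — divide until remainder is 0:
  394 = 1 · 245 + 149
  245 = 1 · 149 + 96
  149 = 1 · 96 + 53
  96 = 1 · 53 + 43
  53 = 1 · 43 + 10
  43 = 4 · 10 + 3
  10 = 3 · 3 + 1
  3 = 3 · 1 + 0
gcd(394, 245) = 1.
Track Bezout coefficients alongside the remainders: start with r₀ = 394 = a·1 + b·0 (s = 1, t = 0) and r₁ = 245 = a·0 + b·1 (s = 0, t = 1); each new remainder r_{k+1} = r_{k-1} − q_k·r_k inherits s_{k+1} = s_{k-1} − q_k·s_k, t_{k+1} = t_{k-1} − q_k·t_k, so r_k = a·s_k + b·t_k at every step:
  q = 1: r = 149, s = 1 − 1·0 = 1, t = 0 − 1·1 = -1  (check: 394·1 + 245·(-1) = 149)
  q = 1: r = 96, s = 0 − 1·1 = -1, t = 1 − 1·(-1) = 2  (check: 394·(-1) + 245·2 = 96)
  q = 1: r = 53, s = 1 − 1·(-1) = 2, t = -1 − 1·2 = -3  (check: 394·2 + 245·(-3) = 53)
  q = 1: r = 43, s = -1 − 1·2 = -3, t = 2 − 1·(-3) = 5  (check: 394·(-3) + 245·5 = 43)
  q = 1: r = 10, s = 2 − 1·(-3) = 5, t = -3 − 1·5 = -8  (check: 394·5 + 245·(-8) = 10)
  q = 4: r = 3, s = -3 − 4·5 = -23, t = 5 − 4·(-8) = 37  (check: 394·(-23) + 245·37 = 3)
  q = 3: r = 1, s = 5 − 3·(-23) = 74, t = -8 − 3·37 = -119  (check: 394·74 + 245·(-119) = 1)
The row with r = 1 (the gcd) gives the Bezout coefficients s = 74, t = -119.
Result: 394 · (74) + 245 · (-119) = 1.

gcd(394, 245) = 1; s = 74, t = -119 (check: 394·74 + 245·(-119) = 1).


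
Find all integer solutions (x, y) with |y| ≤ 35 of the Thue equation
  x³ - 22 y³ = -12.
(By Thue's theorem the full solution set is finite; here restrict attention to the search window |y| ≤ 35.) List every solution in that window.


The equation is x³ - 22y³ = -12. For fixed y, x³ = 22·y³ − 12, so a solution requires the RHS to be a perfect cube.
Strategy: iterate y from -35 to 35, compute RHS = 22·y³ − 12, and check whether it is a (positive or negative) perfect cube.
Check small values of y:
  y = 0: RHS = -12 is not a perfect cube.
  y = 1: RHS = 10 is not a perfect cube.
  y = -1: RHS = -34 is not a perfect cube.
  y = 2: RHS = 164 is not a perfect cube.
  y = -2: RHS = -188 is not a perfect cube.
  y = 3: RHS = 582 is not a perfect cube.
  y = -3: RHS = -606 is not a perfect cube.
Continuing the search up to |y| = 35 finds no solutions either.
No (x, y) in the scanned range satisfies the equation.

No integer solutions with |y| ≤ 35.


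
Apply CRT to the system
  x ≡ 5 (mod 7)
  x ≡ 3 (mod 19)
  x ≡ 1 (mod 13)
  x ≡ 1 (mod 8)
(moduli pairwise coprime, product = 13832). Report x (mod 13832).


Product of moduli M = 7 · 19 · 13 · 8 = 13832.
Merge one congruence at a time:
  Start: x ≡ 5 (mod 7).
  Combine with x ≡ 3 (mod 19); new modulus lcm = 133.
    Write x = 5 + 7·t and substitute into x ≡ 3 (mod 19): 7·t ≡ 3 − 5 = -2 (mod 19).
    Reduce coefficients mod 19: 7·t ≡ 17 (mod 19).
    The inverse of 7 mod 19 is 11 (since 7·11 = 77 = 4·19 + 1), so t ≡ 11·17 = 187 ≡ 16 (mod 19).
    Then x = 5 + 7·16 = 117, valid modulo lcm(7, 19) = 133: x ≡ 117 (mod 133).
  Combine with x ≡ 1 (mod 13); new modulus lcm = 1729.
    Write x = 117 + 133·t and substitute into x ≡ 1 (mod 13): 133·t ≡ 1 − 117 = -116 (mod 13).
    Reduce coefficients mod 13: 3·t ≡ 1 (mod 13).
    The inverse of 3 mod 13 is 9 (since 3·9 = 27 = 2·13 + 1), so t ≡ 9·1 = 9 ≡ 9 (mod 13).
    Then x = 117 + 133·9 = 1314, valid modulo lcm(133, 13) = 1729: x ≡ 1314 (mod 1729).
  Combine with x ≡ 1 (mod 8); new modulus lcm = 13832.
    Write x = 1314 + 1729·t and substitute into x ≡ 1 (mod 8): 1729·t ≡ 1 − 1314 = -1313 (mod 8).
    Reduce coefficients mod 8: 1·t ≡ 7 (mod 8).
    So t ≡ 7 (mod 8).
    Then x = 1314 + 1729·7 = 13417, valid modulo lcm(1729, 8) = 13832: x ≡ 13417 (mod 13832).
Verify against each original: 13417 mod 7 = 5, 13417 mod 19 = 3, 13417 mod 13 = 1, 13417 mod 8 = 1.

x ≡ 13417 (mod 13832).


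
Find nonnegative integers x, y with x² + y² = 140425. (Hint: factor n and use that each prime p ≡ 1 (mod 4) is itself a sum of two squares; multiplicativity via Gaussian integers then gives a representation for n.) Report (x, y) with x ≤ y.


Step 1: Factor n = 140425 = 5^2 · 41 · 137.
Step 2: Check the mod-4 condition on each prime factor: 5 ≡ 1 (mod 4), exponent 2; 41 ≡ 1 (mod 4), exponent 1; 137 ≡ 1 (mod 4), exponent 1.
All primes ≡ 3 (mod 4) appear to even exponent (or don't appear), so by the two-squares theorem n IS expressible as a sum of two squares.
Step 3: Build a representation. Group n = k² · m with k = 5 and m = 41 · 137 = 5617 (a product of primes ≡ 1 (mod 4)); a representation of m scales to one of n via (k·x)² + (k·y)² = k²(x² + y²). Each prime p ≡ 1 (mod 4) is itself a sum of two squares; find a² by testing p − a² for a perfect square:
  41: 41 − 1² = 40, 41 − 2² = 37, 41 − 3² = 32, 41 − 4² = 25 = 5² ⇒ 41 = 4² + 5².
  137: 137 − 1² = 136, 137 − 2² = 133, 137 − 3² = 128, 137 − 4² = 121 = 11² ⇒ 137 = 4² + 11².
  Combine using the Brahmagupta–Fibonacci identity (a² + b²)(c² + d²) = (ac − bd)² + (ad + bc)² = (ac + bd)² + (ad − bc)²:
  41 · 137 = 5617: from (4² + 5²)(4² + 11²), take (4·4 − 5·11, 4·11 + 5·4) = (16 − 55, 44 + 20) = (-39, 64); dropping signs (only squares matter) gives (39, 64); check 39² + 64² = 1521 + 4096 = 5617 ✓.
  Scale by k = 5: (5·39, 5·64) = (195, 320).
Step 4: Order so x ≤ y and verify: 195² + 320² = 38025 + 102400 = 140425 = n. ✓

n = 140425 = 195² + 320² (one valid representation with x ≤ y).


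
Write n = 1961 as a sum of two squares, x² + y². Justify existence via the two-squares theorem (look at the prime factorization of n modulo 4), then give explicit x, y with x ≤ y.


Step 1: Factor n = 1961 = 37 · 53.
Step 2: Check the mod-4 condition on each prime factor: 37 ≡ 1 (mod 4), exponent 1; 53 ≡ 1 (mod 4), exponent 1.
All primes ≡ 3 (mod 4) appear to even exponent (or don't appear), so by the two-squares theorem n IS expressible as a sum of two squares.
Step 3: Build a representation. Here n = 37 · 53 is a product of primes ≡ 1 (mod 4). Each prime p ≡ 1 (mod 4) is itself a sum of two squares; find a² by testing p − a² for a perfect square:
  37: 37 − 1² = 36 = 6² ⇒ 37 = 1² + 6².
  53: 53 − 1² = 52, 53 − 2² = 49 = 7² ⇒ 53 = 2² + 7².
  Combine using the Brahmagupta–Fibonacci identity (a² + b²)(c² + d²) = (ac − bd)² + (ad + bc)² = (ac + bd)² + (ad − bc)²:
  37 · 53 = 1961: from (1² + 6²)(2² + 7²), take (1·2 − 6·7, 1·7 + 6·2) = (2 − 42, 7 + 12) = (-40, 19); dropping signs (only squares matter) gives (40, 19); check 40² + 19² = 1600 + 361 = 1961 ✓.
Step 4: Order so x ≤ y and verify: 19² + 40² = 361 + 1600 = 1961 = n. ✓

n = 1961 = 19² + 40² (one valid representation with x ≤ y).


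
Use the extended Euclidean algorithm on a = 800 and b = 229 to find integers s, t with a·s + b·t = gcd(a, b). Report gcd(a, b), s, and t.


Euclidean algorithm on (800, 229) — divide until remainder is 0:
  800 = 3 · 229 + 113
  229 = 2 · 113 + 3
  113 = 37 · 3 + 2
  3 = 1 · 2 + 1
  2 = 2 · 1 + 0
gcd(800, 229) = 1.
Track Bezout coefficients alongside the remainders: start with r₀ = 800 = a·1 + b·0 (s = 1, t = 0) and r₁ = 229 = a·0 + b·1 (s = 0, t = 1); each new remainder r_{k+1} = r_{k-1} − q_k·r_k inherits s_{k+1} = s_{k-1} − q_k·s_k, t_{k+1} = t_{k-1} − q_k·t_k, so r_k = a·s_k + b·t_k at every step:
  q = 3: r = 113, s = 1 − 3·0 = 1, t = 0 − 3·1 = -3  (check: 800·1 + 229·(-3) = 113)
  q = 2: r = 3, s = 0 − 2·1 = -2, t = 1 − 2·(-3) = 7  (check: 800·(-2) + 229·7 = 3)
  q = 37: r = 2, s = 1 − 37·(-2) = 75, t = -3 − 37·7 = -262  (check: 800·75 + 229·(-262) = 2)
  q = 1: r = 1, s = -2 − 1·75 = -77, t = 7 − 1·(-262) = 269  (check: 800·(-77) + 229·269 = 1)
The row with r = 1 (the gcd) gives the Bezout coefficients s = -77, t = 269.
Result: 800 · (-77) + 229 · (269) = 1.

gcd(800, 229) = 1; s = -77, t = 269 (check: 800·(-77) + 229·269 = 1).


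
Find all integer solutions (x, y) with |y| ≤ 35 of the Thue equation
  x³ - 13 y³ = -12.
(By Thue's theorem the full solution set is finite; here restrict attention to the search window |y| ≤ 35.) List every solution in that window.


The equation is x³ - 13y³ = -12. For fixed y, x³ = 13·y³ − 12, so a solution requires the RHS to be a perfect cube.
Strategy: iterate y from -35 to 35, compute RHS = 13·y³ − 12, and check whether it is a (positive or negative) perfect cube.
Check small values of y:
  y = 0: RHS = -12 is not a perfect cube.
  y = 1: RHS = 1 = (1)³ ⇒ x = 1 works.
  y = -1: RHS = -25 is not a perfect cube.
  y = 2: RHS = 92 is not a perfect cube.
  y = -2: RHS = -116 is not a perfect cube.
  y = 3: RHS = 339 is not a perfect cube.
  y = -3: RHS = -363 is not a perfect cube.
Continuing the search up to |y| = 35 finds no further solutions beyond those listed.
Collected solutions: (1, 1).

Solutions (with |y| ≤ 35): (1, 1).


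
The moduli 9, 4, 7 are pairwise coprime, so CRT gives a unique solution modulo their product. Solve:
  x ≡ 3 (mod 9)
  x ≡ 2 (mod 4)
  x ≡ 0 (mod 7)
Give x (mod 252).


Moduli 9, 4, 7 are pairwise coprime; by CRT there is a unique solution modulo M = 9 · 4 · 7 = 252.
Solve pairwise, accumulating the modulus:
  Start with x ≡ 3 (mod 9).
  Combine with x ≡ 2 (mod 4): since gcd(9, 4) = 1, we get a unique residue mod 36.
    Write x = 3 + 9·t and substitute into x ≡ 2 (mod 4): 9·t ≡ 2 − 3 = -1 (mod 4).
    Reduce coefficients mod 4: 1·t ≡ 3 (mod 4).
    So t ≡ 3 (mod 4).
    Then x = 3 + 9·3 = 30, valid modulo lcm(9, 4) = 36: x ≡ 30 (mod 36).
  Combine with x ≡ 0 (mod 7): since gcd(36, 7) = 1, we get a unique residue mod 252.
    Write x = 30 + 36·t and substitute into x ≡ 0 (mod 7): 36·t ≡ 0 − 30 = -30 (mod 7).
    Reduce coefficients mod 7: 1·t ≡ 5 (mod 7).
    So t ≡ 5 (mod 7).
    Then x = 30 + 36·5 = 210, valid modulo lcm(36, 7) = 252: x ≡ 210 (mod 252).
Verify: 210 mod 9 = 3 ✓, 210 mod 4 = 2 ✓, 210 mod 7 = 0 ✓.

x ≡ 210 (mod 252).


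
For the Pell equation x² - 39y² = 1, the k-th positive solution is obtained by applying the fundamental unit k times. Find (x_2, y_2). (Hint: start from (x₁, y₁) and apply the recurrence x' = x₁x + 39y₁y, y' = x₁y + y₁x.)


Step 1: Find the fundamental solution (x₁, y₁) of x² - 39y² = 1.
  Expand √39 as a continued fraction. a₀ = ⌊√39⌋ = 6; iterate m_{k+1} = d_k·a_k − m_k, d_{k+1} = (39 − m_{k+1}²)/d_k, a_{k+1} = ⌊(a₀ + m_{k+1})/d_{k+1}⌋ (starting m₀ = 0, d₀ = 1), with convergents p_k = a_k·p_{k-1} + p_{k-2}, q_k = a_k·q_{k-1} + q_{k-2} (p₋₁ = 1, q₋₁ = 0):
  k = 0: a₀ = 6; p₀/q₀ = 6/1; p₀² − 39·q₀² = 36 − 39 = -3.
  k = 1: m = 6, d = 3, a = ⌊(6 + 6)/3⌋ = 4; p/q = (4·6 + 1)/(4·1 + 0) = 25/4; p² − 39·q² = 625 − 624 = 1.
  The first convergent with p² − 39·q² = 1 gives the fundamental solution (x₁, y₁) = (25, 4).
Step 2: Apply the recurrence (x_{n+1}, y_{n+1}) = (x₁x_n + 39y₁y_n, x₁y_n + y₁x_n) repeatedly.
  From (x_1, y_1) = (25, 4): x_2 = 25·25 + 39·4·4 = 1249; y_2 = 25·4 + 4·25 = 200.
Step 3: Verify x_2² - 39·y_2² = 1560001 - 1560000 = 1 (should be 1). ✓

(x_1, y_1) = (25, 4); (x_2, y_2) = (1249, 200).


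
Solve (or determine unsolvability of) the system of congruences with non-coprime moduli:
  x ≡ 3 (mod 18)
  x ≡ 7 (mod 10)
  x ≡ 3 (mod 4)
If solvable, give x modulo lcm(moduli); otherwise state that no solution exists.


Moduli 18, 10, 4 are not pairwise coprime, so CRT works modulo lcm(m_i) when all pairwise compatibility conditions hold.
Pairwise compatibility: gcd(m_i, m_j) must divide a_i - a_j for every pair.
Merge one congruence at a time:
  Start: x ≡ 3 (mod 18).
  Combine with x ≡ 7 (mod 10): gcd(18, 10) = 2; 7 - 3 = 4, which IS divisible by 2, so compatible.
    Write x = 3 + 18·t and substitute into x ≡ 7 (mod 10): 18·t ≡ 7 − 3 = 4 (mod 10).
    Divide the congruence (and modulus) by g = 2: 9·t ≡ 2 (mod 5).
    Reduce coefficients mod 5: 4·t ≡ 2 (mod 5).
    The inverse of 4 mod 5 is 4 (since 4·4 = 16 = 3·5 + 1), so t ≡ 4·2 = 8 ≡ 3 (mod 5).
    Then x = 3 + 18·3 = 57, valid modulo lcm(18, 10) = 90: x ≡ 57 (mod 90).
  Combine with x ≡ 3 (mod 4): gcd(90, 4) = 2; 3 - 57 = -54, which IS divisible by 2, so compatible.
    Write x = 57 + 90·t and substitute into x ≡ 3 (mod 4): 90·t ≡ 3 − 57 = -54 (mod 4).
    Divide the congruence (and modulus) by g = 2: 45·t ≡ -27 (mod 2).
    Reduce coefficients mod 2: 1·t ≡ 1 (mod 2).
    So t ≡ 1 (mod 2).
    Then x = 57 + 90·1 = 147, valid modulo lcm(90, 4) = 180: x ≡ 147 (mod 180).
Verify: 147 mod 18 = 3, 147 mod 10 = 7, 147 mod 4 = 3.

x ≡ 147 (mod 180).


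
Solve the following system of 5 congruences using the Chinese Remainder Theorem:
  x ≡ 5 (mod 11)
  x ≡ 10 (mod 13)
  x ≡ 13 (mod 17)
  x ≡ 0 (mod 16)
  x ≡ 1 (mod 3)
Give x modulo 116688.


Product of moduli M = 11 · 13 · 17 · 16 · 3 = 116688.
Merge one congruence at a time:
  Start: x ≡ 5 (mod 11).
  Combine with x ≡ 10 (mod 13); new modulus lcm = 143.
    Write x = 5 + 11·t and substitute into x ≡ 10 (mod 13): 11·t ≡ 10 − 5 = 5 (mod 13).
    The inverse of 11 mod 13 is 6 (since 11·6 = 66 = 5·13 + 1), so t ≡ 6·5 = 30 ≡ 4 (mod 13).
    Then x = 5 + 11·4 = 49, valid modulo lcm(11, 13) = 143: x ≡ 49 (mod 143).
  Combine with x ≡ 13 (mod 17); new modulus lcm = 2431.
    Write x = 49 + 143·t and substitute into x ≡ 13 (mod 17): 143·t ≡ 13 − 49 = -36 (mod 17).
    Reduce coefficients mod 17: 7·t ≡ 15 (mod 17).
    The inverse of 7 mod 17 is 5 (since 7·5 = 35 = 2·17 + 1), so t ≡ 5·15 = 75 ≡ 7 (mod 17).
    Then x = 49 + 143·7 = 1050, valid modulo lcm(143, 17) = 2431: x ≡ 1050 (mod 2431).
  Combine with x ≡ 0 (mod 16); new modulus lcm = 38896.
    Write x = 1050 + 2431·t and substitute into x ≡ 0 (mod 16): 2431·t ≡ 0 − 1050 = -1050 (mod 16).
    Reduce coefficients mod 16: 15·t ≡ 6 (mod 16).
    The inverse of 15 mod 16 is 15 (since 15·15 = 225 = 14·16 + 1), so t ≡ 15·6 = 90 ≡ 10 (mod 16).
    Then x = 1050 + 2431·10 = 25360, valid modulo lcm(2431, 16) = 38896: x ≡ 25360 (mod 38896).
  Combine with x ≡ 1 (mod 3); new modulus lcm = 116688.
    Write x = 25360 + 38896·t and substitute into x ≡ 1 (mod 3): 38896·t ≡ 1 − 25360 = -25359 (mod 3).
    Reduce coefficients mod 3: 1·t ≡ 0 (mod 3).
    So t ≡ 0 (mod 3).
    Then x = 25360 + 38896·0 = 25360, valid modulo lcm(38896, 3) = 116688: x ≡ 25360 (mod 116688).
Verify against each original: 25360 mod 11 = 5, 25360 mod 13 = 10, 25360 mod 17 = 13, 25360 mod 16 = 0, 25360 mod 3 = 1.

x ≡ 25360 (mod 116688).


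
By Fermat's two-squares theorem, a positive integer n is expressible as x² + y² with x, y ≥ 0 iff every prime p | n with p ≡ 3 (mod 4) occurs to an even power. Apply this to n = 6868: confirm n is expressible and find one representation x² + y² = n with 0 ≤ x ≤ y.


Step 1: Factor n = 6868 = 2^2 · 17 · 101.
Step 2: Check the mod-4 condition on each prime factor: 2 = 2 (special); 17 ≡ 1 (mod 4), exponent 1; 101 ≡ 1 (mod 4), exponent 1.
All primes ≡ 3 (mod 4) appear to even exponent (or don't appear), so by the two-squares theorem n IS expressible as a sum of two squares.
Step 3: Build a representation. Group n = k² · m with k = 2 and m = 17 · 101 = 1717 (a product of primes ≡ 1 (mod 4)); a representation of m scales to one of n via (k·x)² + (k·y)² = k²(x² + y²). Each prime p ≡ 1 (mod 4) is itself a sum of two squares; find a² by testing p − a² for a perfect square:
  17: 17 − 1² = 16 = 4² ⇒ 17 = 1² + 4².
  101: 101 − 1² = 100 = 10² ⇒ 101 = 1² + 10².
  Combine using the Brahmagupta–Fibonacci identity (a² + b²)(c² + d²) = (ac − bd)² + (ad + bc)² = (ac + bd)² + (ad − bc)²:
  17 · 101 = 1717: from (1² + 4²)(1² + 10²), take (1·1 − 4·10, 1·10 + 4·1) = (1 − 40, 10 + 4) = (-39, 14); dropping signs (only squares matter) gives (39, 14); check 39² + 14² = 1521 + 196 = 1717 ✓.
  Scale by k = 2: (2·39, 2·14) = (78, 28).
Step 4: Order so x ≤ y and verify: 28² + 78² = 784 + 6084 = 6868 = n. ✓

n = 6868 = 28² + 78² (one valid representation with x ≤ y).


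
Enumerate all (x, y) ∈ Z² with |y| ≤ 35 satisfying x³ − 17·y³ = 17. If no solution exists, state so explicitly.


The equation is x³ - 17y³ = 17. For fixed y, x³ = 17·y³ + 17, so a solution requires the RHS to be a perfect cube.
Strategy: iterate y from -35 to 35, compute RHS = 17·y³ + 17, and check whether it is a (positive or negative) perfect cube.
Check small values of y:
  y = 0: RHS = 17 is not a perfect cube.
  y = 1: RHS = 34 is not a perfect cube.
  y = -1: RHS = 0 = (0)³ ⇒ x = 0 works.
  y = 2: RHS = 153 is not a perfect cube.
  y = -2: RHS = -119 is not a perfect cube.
  y = 3: RHS = 476 is not a perfect cube.
  y = -3: RHS = -442 is not a perfect cube.
Continuing the search up to |y| = 35 finds no further solutions beyond those listed.
Collected solutions: (0, -1).

Solutions (with |y| ≤ 35): (0, -1).
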